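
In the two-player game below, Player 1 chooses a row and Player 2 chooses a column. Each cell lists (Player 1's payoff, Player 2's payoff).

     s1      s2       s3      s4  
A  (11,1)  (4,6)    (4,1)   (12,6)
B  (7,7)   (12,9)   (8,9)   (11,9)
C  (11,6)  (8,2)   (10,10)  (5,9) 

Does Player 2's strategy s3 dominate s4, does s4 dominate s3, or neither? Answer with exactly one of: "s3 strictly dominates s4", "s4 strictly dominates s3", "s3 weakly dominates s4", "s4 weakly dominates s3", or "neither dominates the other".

s3's payoffs vs s4's, by Player 1's action — A: 1<6, B: 9=9, C: 10>9.
s3 does better at C but worse at A; neither strategy dominates the other.

neither dominates the other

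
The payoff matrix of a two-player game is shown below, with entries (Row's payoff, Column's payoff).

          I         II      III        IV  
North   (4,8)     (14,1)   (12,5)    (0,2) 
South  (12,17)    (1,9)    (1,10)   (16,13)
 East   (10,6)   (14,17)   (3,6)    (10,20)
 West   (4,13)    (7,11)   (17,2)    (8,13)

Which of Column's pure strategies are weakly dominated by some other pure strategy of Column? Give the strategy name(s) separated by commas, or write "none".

II, III

I: no other strategy beats it everywhere (II at North (8>1); III at North (8>5); IV at North (8>2)).
IV weakly dominates II — North: 2>1, South: 13>9, East: 20>17, West: 13>11.
I weakly dominates III — North: 8>5, South: 17>10, East: 6=6, West: 13>2.
Nothing dominates IV: I at East (20>6); II at North (2>1); III at South (13>10).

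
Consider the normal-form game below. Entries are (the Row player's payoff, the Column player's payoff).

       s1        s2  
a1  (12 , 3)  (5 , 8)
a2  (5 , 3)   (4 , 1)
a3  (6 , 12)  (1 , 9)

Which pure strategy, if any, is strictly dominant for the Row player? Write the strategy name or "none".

a1 vs a2: s1: 12>5, s2: 5>4.
a1 vs a3: s1: 12>6, s2: 5>1.
a1 strictly beats every other strategy against every opponent action, so it is strictly dominant.

a1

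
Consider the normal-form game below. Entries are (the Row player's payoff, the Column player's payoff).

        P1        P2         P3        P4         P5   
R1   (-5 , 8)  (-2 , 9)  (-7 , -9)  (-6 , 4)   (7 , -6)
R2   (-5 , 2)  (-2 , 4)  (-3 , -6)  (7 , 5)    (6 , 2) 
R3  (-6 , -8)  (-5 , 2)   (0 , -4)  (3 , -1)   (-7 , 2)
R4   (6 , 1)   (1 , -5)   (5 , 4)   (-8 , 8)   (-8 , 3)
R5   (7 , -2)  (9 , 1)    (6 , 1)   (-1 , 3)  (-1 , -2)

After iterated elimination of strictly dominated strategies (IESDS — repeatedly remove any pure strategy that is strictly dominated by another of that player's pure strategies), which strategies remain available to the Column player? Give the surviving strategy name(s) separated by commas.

For the Row player, R5 strictly dominates R4 on the remaining columns (P1: 7>6, P2: 9>1, P3: 6>5, P4: -1>-8, P5: -1>-8); eliminate R4.
Column P1 is eliminated: P2 beats it against every remaining row (R1: 9>8, R2: 4>2, R3: 2>-8, R5: 1>-2).
For the Column player, P4 strictly dominates P3 on the remaining rows (R1: 4>-9, R2: 5>-6, R3: -1>-4, R5: 3>1); eliminate P3.
For the Row player, R2 strictly dominates R3 on the remaining columns (P2: -2>-5, P4: 7>3, P5: 6>-7); eliminate R3.
For the Column player, P2 strictly dominates P5 on the remaining rows (R1: 9>-6, R2: 4>2, R5: 1>-2); eliminate P5.
Row R1 is eliminated: R5 beats it against every remaining column (P2: 9>-2, P4: -1>-6).
The Column player's strategy P2 is strictly dominated by P4 (R2: 5>4, R5: 3>1) and is removed.
For the Row player, R2 strictly dominates R5 on the remaining columns (P4: 7>-1); eliminate R5.
Among the remaining strategies, none is strictly dominated by another pure strategy of the same player, so the elimination stops.
Surviving strategies — the Row player: {R2}; the Column player: {P4}.

P4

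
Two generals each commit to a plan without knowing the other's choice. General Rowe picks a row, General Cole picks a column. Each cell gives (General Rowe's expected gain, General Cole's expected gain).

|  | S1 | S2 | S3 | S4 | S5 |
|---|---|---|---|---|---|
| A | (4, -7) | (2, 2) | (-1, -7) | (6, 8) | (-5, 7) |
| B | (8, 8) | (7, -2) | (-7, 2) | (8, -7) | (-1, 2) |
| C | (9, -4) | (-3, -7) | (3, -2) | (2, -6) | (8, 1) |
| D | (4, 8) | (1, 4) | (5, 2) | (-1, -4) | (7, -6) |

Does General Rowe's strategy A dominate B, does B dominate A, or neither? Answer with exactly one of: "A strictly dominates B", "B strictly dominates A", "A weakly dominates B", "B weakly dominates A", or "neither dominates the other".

A's payoffs vs B's, by General Cole's action — S1: 4<8, S2: 2<7, S3: -1>-7, S4: 6<8, S5: -5<-1.
A does better at S3 but worse at S1, S2, S4, S5; neither strategy dominates the other.

neither dominates the other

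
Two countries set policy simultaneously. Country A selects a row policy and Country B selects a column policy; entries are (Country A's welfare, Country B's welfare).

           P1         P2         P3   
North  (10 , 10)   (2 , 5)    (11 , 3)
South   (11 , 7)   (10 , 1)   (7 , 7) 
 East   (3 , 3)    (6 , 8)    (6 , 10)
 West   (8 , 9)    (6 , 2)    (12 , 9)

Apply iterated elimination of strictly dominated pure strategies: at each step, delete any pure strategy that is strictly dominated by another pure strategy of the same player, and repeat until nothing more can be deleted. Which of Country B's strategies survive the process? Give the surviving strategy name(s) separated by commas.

P1, P3

For Country A, South strictly dominates East on the remaining columns (P1: 11>3, P2: 10>6, P3: 7>6); eliminate East.
Column P2 is eliminated: P1 beats it against every remaining row (North: 10>5, South: 7>1, West: 9>2).
Among the remaining strategies, none is strictly dominated by another pure strategy of the same player, so the elimination stops.
Surviving strategies — Country A: {North, South, West}; Country B: {P1, P3}.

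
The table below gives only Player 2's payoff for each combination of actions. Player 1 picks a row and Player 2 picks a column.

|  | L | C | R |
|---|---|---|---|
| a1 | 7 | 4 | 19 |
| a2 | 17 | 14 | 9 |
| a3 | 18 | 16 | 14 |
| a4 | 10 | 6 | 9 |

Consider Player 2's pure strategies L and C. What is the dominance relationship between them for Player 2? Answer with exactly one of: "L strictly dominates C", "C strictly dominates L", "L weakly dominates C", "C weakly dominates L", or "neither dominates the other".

L strictly dominates C

L's payoffs vs C's, by Player 1's action — a1: 7>4, a2: 17>14, a3: 18>16, a4: 10>6.
L gives a strictly higher payoff against each opponent action, so L strictly dominates C.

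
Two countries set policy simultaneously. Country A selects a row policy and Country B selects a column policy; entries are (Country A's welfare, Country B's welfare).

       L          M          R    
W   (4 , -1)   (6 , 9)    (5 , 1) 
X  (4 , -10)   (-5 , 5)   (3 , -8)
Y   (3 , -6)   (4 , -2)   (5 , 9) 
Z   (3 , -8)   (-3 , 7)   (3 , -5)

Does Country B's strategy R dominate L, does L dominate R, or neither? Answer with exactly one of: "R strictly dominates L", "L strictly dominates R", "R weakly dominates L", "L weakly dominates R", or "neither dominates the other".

R strictly dominates L

R's payoffs vs L's, by Country A's action — W: 1>-1, X: -8>-10, Y: 9>-6, Z: -5>-8.
R gives a strictly higher payoff against each opponent action, so R strictly dominates L.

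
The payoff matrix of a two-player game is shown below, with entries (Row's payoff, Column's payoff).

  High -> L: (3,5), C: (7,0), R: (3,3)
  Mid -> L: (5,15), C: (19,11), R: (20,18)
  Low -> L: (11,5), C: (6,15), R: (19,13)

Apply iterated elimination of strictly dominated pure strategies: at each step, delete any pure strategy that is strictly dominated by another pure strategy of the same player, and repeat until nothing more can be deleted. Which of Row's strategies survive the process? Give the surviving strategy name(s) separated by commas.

Row's strategy High is strictly dominated by Mid (L: 5>3, C: 19>7, R: 20>3) and is removed.
Column's strategy L is strictly dominated by R (Mid: 18>15, Low: 13>5) and is removed.
Row's strategy Low is strictly dominated by Mid (C: 19>6, R: 20>19) and is removed.
Column's strategy C is strictly dominated by R (Mid: 18>11) and is removed.
Among the remaining strategies, none is strictly dominated by another pure strategy of the same player, so the elimination stops.
Surviving strategies — Row: {Mid}; Column: {R}.

Mid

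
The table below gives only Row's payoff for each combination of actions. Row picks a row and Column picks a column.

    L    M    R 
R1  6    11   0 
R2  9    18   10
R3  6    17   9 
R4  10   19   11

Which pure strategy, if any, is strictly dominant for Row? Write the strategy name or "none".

R4 vs R1: L: 10>6, M: 19>11, R: 11>0.
R4 vs R2: L: 10>9, M: 19>18, R: 11>10.
R4 vs R3: L: 10>6, M: 19>17, R: 11>9.
R4 strictly beats every other strategy against every opponent action, so it is strictly dominant.

R4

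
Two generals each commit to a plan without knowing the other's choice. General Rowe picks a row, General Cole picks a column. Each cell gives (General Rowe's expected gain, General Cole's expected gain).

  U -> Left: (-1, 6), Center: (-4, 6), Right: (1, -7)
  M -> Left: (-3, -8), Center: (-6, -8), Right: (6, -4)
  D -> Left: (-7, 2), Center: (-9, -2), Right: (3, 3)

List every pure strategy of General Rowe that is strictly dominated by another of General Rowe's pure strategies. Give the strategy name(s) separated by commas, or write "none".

D

Nothing dominates U: M at Left (-1>-3); D at Left (-1>-7).
Nothing dominates M: U at Right (6>1); D at Left (-3>-7).
M strictly dominates D — Left: -3>-7, Center: -6>-9, Right: 6>3.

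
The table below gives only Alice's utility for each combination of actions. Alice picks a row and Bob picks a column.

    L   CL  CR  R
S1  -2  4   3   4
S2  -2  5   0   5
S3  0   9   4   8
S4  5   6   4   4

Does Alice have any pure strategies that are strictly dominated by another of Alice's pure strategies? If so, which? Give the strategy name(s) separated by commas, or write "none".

S1: dominated, since S3 does at least as well everywhere (L: 0>-2, CL: 9>4, CR: 4>3, R: 8>4).
S3 strictly dominates S2 — L: 0>-2, CL: 9>5, CR: 4>0, R: 8>5.
S3: no other strategy beats it everywhere (S1 at L (0>-2); S2 at L (0>-2); S4 at CL (9>6)).
S4 is not dominated — it holds its own against S1 at L (5>-2); S2 at L (5>-2); S3 at L (5>0).

S1, S2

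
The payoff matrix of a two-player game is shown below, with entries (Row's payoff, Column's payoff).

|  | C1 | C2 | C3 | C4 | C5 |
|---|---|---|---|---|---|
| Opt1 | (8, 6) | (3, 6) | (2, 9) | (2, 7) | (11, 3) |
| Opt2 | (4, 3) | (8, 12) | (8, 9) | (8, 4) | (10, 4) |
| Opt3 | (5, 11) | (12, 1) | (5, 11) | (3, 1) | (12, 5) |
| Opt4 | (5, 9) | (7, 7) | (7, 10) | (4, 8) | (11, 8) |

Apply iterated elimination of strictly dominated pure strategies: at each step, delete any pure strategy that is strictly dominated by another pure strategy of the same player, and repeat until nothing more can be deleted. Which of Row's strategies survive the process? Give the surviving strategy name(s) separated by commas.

Opt1, Opt2, Opt3, Opt4

Column C4 is eliminated: C3 beats it against every remaining row (Opt1: 9>7, Opt2: 9>4, Opt3: 11>1, Opt4: 10>8).
Column C5 is eliminated: C3 beats it against every remaining row (Opt1: 9>3, Opt2: 9>4, Opt3: 11>5, Opt4: 10>8).
Among the remaining strategies, none is strictly dominated by another pure strategy of the same player, so the elimination stops.
Surviving strategies — Row: {Opt1, Opt2, Opt3, Opt4}; Column: {C1, C2, C3}.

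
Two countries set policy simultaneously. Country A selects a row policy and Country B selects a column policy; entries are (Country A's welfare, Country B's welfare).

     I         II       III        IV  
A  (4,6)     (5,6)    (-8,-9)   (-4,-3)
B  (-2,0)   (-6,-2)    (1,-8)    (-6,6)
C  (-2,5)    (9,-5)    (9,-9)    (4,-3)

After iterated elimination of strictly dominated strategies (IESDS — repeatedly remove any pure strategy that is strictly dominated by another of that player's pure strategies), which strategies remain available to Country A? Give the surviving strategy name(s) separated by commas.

A, C

Column III is eliminated: I beats it against every remaining row (A: 6>-9, B: 0>-8, C: 5>-9).
For Country A, A strictly dominates B on the remaining columns (I: 4>-2, II: 5>-6, IV: -4>-6); eliminate B.
For Country B, I strictly dominates IV on the remaining rows (A: 6>-3, C: 5>-3); eliminate IV.
Among the remaining strategies, none is strictly dominated by another pure strategy of the same player, so the elimination stops.
Surviving strategies — Country A: {A, C}; Country B: {I, II}.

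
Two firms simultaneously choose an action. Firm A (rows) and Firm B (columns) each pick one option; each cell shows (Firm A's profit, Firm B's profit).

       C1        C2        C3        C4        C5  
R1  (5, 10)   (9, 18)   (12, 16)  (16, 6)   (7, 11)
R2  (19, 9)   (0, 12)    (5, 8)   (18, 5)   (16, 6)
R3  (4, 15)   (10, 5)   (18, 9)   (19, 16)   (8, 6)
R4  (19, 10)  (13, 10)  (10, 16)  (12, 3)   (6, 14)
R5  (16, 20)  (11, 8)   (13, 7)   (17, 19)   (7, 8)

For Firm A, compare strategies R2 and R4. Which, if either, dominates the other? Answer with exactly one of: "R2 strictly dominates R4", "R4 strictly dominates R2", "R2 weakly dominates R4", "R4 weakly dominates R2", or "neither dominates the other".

Compare R2 to R4 across each opponent action: C1: 19=19, C2: 0<13, C3: 5<10, C4: 18>12, C5: 16>6.
R2 does better at C4, C5 but worse at C2, C3; neither strategy dominates the other.

neither dominates the other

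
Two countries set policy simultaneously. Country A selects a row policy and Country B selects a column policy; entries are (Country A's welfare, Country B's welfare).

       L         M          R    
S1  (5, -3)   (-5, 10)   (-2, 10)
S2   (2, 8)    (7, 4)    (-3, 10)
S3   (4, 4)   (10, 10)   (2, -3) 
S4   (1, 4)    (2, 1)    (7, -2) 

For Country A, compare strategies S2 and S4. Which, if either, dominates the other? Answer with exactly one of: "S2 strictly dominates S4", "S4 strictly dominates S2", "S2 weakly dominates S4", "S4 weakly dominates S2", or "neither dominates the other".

neither dominates the other

S2's payoffs vs S4's, by Country B's action — L: 2>1, M: 7>2, R: -3<7.
S2 does better at L, M but worse at R; neither strategy dominates the other.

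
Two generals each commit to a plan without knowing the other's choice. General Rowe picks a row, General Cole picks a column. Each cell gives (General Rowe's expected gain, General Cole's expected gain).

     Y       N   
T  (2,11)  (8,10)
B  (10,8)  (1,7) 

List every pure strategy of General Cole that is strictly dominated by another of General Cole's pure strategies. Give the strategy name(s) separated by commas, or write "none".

N

Nothing dominates Y: N at T (11>10).
Y strictly dominates N — T: 11>10, B: 8>7.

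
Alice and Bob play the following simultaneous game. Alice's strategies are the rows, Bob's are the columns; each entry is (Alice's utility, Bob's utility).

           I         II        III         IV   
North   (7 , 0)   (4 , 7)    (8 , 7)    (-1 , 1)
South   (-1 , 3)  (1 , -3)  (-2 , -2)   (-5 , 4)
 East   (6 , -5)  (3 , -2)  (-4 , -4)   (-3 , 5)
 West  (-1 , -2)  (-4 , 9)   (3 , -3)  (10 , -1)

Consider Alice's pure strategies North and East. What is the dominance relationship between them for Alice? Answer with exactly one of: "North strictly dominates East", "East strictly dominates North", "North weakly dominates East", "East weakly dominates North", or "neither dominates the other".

Compare North to East across each choice by Bob: I: 7>6, II: 4>3, III: 8>-4, IV: -1>-3.
Every comparison favours North, so North strictly dominates East.

North strictly dominates East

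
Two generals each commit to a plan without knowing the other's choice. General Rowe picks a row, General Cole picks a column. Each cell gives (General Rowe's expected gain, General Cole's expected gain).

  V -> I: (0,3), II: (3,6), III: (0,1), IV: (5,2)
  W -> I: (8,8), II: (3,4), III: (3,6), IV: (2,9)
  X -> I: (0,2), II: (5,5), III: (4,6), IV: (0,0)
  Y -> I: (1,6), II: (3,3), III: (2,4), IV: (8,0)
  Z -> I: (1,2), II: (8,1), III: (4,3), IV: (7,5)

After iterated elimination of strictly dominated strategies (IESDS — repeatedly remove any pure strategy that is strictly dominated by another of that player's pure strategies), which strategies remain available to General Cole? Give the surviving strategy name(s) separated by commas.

I, III, IV

General Rowe's strategy V is strictly dominated by Z (I: 1>0, II: 8>3, III: 4>0, IV: 7>5) and is removed.
General Cole's strategy II is strictly dominated by III (W: 6>4, X: 6>5, Y: 4>3, Z: 3>1) and is removed.
Among the remaining strategies, none is strictly dominated by another pure strategy of the same player, so the elimination stops.
Surviving strategies — General Rowe: {W, X, Y, Z}; General Cole: {I, III, IV}.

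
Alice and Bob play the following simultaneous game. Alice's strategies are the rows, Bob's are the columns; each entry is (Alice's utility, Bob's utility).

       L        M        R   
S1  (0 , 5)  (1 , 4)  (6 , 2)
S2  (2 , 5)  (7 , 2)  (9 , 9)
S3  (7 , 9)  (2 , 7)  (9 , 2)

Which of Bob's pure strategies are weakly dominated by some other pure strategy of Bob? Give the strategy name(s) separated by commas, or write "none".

L: no other strategy beats it everywhere (M at S1 (5>4); R at S1 (5>2)).
M is weakly dominated by L (S1: 5>4, S2: 5>2, S3: 9>7).
Nothing dominates R: L at S2 (9>5); M at S2 (9>2).

M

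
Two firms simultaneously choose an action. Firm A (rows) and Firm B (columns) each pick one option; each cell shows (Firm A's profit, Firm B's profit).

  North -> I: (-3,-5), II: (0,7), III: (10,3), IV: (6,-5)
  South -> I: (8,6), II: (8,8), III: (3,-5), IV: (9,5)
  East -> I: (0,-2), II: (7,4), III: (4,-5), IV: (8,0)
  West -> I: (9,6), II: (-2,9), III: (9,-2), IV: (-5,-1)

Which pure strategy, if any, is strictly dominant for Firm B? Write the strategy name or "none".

II

II vs I: North: 7>-5, South: 8>6, East: 4>-2, West: 9>6.
II vs III: North: 7>3, South: 8>-5, East: 4>-5, West: 9>-2.
II vs IV: North: 7>-5, South: 8>5, East: 4>0, West: 9>-1.
II strictly beats every other strategy against every opponent action, so it is strictly dominant.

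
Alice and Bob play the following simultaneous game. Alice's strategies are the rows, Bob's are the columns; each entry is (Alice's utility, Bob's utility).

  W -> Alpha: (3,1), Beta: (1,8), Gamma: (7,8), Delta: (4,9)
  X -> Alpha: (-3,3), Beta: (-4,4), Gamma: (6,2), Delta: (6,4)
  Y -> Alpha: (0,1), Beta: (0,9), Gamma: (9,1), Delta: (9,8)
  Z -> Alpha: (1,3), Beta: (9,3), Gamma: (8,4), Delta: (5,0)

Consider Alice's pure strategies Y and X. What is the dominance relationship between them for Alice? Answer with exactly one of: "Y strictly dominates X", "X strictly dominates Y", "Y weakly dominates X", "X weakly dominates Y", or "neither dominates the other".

Y strictly dominates X

Compare Y to X across every action of Bob: Alpha: 0>-3, Beta: 0>-4, Gamma: 9>6, Delta: 9>6.
Y gives a strictly higher payoff against every action of Bob, so Y strictly dominates X.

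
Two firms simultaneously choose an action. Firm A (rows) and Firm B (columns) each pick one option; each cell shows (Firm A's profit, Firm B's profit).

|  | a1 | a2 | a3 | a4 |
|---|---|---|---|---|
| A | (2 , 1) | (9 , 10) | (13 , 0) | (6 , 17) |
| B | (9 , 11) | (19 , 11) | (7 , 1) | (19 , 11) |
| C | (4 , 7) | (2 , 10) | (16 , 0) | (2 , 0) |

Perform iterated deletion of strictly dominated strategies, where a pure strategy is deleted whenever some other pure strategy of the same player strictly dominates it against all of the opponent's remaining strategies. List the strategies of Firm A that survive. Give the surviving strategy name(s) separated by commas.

Firm B's strategy a3 is strictly dominated by a1 (A: 1>0, B: 11>1, C: 7>0) and is removed.
For Firm A, B strictly dominates A on the remaining columns (a1: 9>2, a2: 19>9, a4: 19>6); eliminate A.
Row C is eliminated: B beats it against every remaining column (a1: 9>4, a2: 19>2, a4: 19>2).
Among the remaining strategies, none is strictly dominated by another pure strategy of the same player, so the elimination stops.
Surviving strategies — Firm A: {B}; Firm B: {a1, a2, a4}.

B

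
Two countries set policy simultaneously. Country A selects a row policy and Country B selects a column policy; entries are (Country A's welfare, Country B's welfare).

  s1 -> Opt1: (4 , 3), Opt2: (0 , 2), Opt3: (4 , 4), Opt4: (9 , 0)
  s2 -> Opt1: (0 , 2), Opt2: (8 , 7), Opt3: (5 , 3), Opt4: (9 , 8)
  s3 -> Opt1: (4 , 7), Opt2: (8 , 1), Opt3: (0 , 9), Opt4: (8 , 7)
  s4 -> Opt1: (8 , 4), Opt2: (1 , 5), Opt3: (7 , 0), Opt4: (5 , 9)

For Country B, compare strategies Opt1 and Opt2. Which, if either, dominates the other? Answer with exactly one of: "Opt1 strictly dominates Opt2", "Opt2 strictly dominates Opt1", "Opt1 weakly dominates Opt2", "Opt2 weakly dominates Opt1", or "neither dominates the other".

neither dominates the other

Opt1's payoffs vs Opt2's, by Country A's action — s1: 3>2, s2: 2<7, s3: 7>1, s4: 4<5.
Opt1 does better at s1, s3 but worse at s2, s4; neither strategy dominates the other.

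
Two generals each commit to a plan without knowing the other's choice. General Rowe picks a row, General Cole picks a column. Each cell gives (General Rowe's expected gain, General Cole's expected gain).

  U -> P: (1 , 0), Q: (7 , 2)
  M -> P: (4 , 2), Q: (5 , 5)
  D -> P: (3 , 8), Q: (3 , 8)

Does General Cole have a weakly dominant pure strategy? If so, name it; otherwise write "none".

Q vs P: U: 2>0, M: 5>2, D: 8=8.
Q is at least as good as every other strategy against every opponent action, so it is weakly dominant.

Q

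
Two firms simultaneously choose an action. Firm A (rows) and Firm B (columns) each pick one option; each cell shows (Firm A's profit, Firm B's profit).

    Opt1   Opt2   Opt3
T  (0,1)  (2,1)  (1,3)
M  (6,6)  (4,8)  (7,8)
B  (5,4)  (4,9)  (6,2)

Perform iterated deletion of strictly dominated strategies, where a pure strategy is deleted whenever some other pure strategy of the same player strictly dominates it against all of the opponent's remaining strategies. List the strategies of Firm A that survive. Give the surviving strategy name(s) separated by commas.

M, B

For Firm A, M strictly dominates T on the remaining columns (Opt1: 6>0, Opt2: 4>2, Opt3: 7>1); eliminate T.
For Firm B, Opt2 strictly dominates Opt1 on the remaining rows (M: 8>6, B: 9>4); eliminate Opt1.
Among the remaining strategies, none is strictly dominated by another pure strategy of the same player, so the elimination stops.
Surviving strategies — Firm A: {M, B}; Firm B: {Opt2, Opt3}.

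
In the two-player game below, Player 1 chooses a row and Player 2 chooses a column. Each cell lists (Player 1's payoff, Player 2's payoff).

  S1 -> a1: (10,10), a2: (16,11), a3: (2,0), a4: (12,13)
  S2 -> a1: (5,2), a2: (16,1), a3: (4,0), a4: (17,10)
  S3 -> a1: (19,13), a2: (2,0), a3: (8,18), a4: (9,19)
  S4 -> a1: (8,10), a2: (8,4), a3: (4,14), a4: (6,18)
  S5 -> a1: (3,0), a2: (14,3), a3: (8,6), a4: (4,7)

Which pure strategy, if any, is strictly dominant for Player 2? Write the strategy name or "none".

a4 vs a1: S1: 13>10, S2: 10>2, S3: 19>13, S4: 18>10, S5: 7>0.
a4 vs a2: S1: 13>11, S2: 10>1, S3: 19>0, S4: 18>4, S5: 7>3.
a4 vs a3: S1: 13>0, S2: 10>0, S3: 19>18, S4: 18>14, S5: 7>6.
a4 strictly beats every other strategy against every opponent action, so it is strictly dominant.

a4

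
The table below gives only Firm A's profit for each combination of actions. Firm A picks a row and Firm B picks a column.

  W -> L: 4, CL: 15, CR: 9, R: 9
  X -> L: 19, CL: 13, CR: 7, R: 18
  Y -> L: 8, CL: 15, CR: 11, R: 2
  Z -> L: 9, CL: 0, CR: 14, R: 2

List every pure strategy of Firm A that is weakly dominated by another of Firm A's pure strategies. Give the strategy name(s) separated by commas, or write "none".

none

W: no other strategy beats it everywhere (X at CL (15>13); Y at R (9>2); Z at CL (15>0)).
X is not dominated — it holds its own against W at L (19>4); Y at L (19>8); Z at L (19>9).
Nothing dominates Y: W at L (8>4); X at CL (15>13); Z at CL (15>0).
Z: no other strategy beats it everywhere (W at L (9>4); X at CR (14>7); Y at L (9>8)).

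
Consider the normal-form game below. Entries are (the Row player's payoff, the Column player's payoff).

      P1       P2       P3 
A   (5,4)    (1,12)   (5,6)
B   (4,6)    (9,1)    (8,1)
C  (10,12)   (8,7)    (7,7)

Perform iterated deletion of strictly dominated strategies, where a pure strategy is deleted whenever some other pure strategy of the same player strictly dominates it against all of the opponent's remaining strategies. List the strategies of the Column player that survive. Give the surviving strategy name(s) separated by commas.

P1

Row A is eliminated: C beats it against every remaining column (P1: 10>5, P2: 8>1, P3: 7>5).
Column P2 is eliminated: P1 beats it against every remaining row (B: 6>1, C: 12>7).
For the Column player, P1 strictly dominates P3 on the remaining rows (B: 6>1, C: 12>7); eliminate P3.
Row B is eliminated: C beats it against every remaining column (P1: 10>4).
Among the remaining strategies, none is strictly dominated by another pure strategy of the same player, so the elimination stops.
Surviving strategies — the Row player: {C}; the Column player: {P1}.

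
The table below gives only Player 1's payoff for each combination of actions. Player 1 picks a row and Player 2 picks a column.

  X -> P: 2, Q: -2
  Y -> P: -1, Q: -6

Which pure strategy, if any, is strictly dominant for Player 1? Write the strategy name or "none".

X vs Y: P: 2>-1, Q: -2>-6.
X strictly beats every other strategy against every opponent action, so it is strictly dominant.

X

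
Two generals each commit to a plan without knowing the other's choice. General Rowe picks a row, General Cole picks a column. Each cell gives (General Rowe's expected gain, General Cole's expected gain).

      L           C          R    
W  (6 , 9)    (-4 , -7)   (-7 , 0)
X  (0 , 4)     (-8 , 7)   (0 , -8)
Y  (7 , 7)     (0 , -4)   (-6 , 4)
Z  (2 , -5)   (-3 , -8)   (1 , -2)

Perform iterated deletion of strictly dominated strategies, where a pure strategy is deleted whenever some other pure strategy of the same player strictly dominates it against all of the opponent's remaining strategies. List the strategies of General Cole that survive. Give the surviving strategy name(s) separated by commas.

Row W is eliminated: Y beats it against every remaining column (L: 7>6, C: 0>-4, R: -6>-7).
Row X is eliminated: Z beats it against every remaining column (L: 2>0, C: -3>-8, R: 1>0).
General Cole's strategy C is strictly dominated by L (Y: 7>-4, Z: -5>-8) and is removed.
Among the remaining strategies, none is strictly dominated by another pure strategy of the same player, so the elimination stops.
Surviving strategies — General Rowe: {Y, Z}; General Cole: {L, R}.

L, R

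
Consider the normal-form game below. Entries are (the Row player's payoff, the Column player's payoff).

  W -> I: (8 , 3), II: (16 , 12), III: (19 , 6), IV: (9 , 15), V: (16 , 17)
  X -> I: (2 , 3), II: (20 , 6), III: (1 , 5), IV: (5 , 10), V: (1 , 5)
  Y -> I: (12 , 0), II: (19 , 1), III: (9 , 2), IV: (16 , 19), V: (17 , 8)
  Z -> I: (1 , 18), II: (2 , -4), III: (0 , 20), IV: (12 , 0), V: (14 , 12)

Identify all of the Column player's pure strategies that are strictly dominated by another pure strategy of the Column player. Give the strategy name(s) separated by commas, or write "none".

I: dominated, since III does at least as well everywhere (W: 6>3, X: 5>3, Y: 2>0, Z: 20>18).
IV strictly dominates II — W: 15>12, X: 10>6, Y: 19>1, Z: 0>-4.
III: no other strategy beats it everywhere (I at W (6>3); II at Y (2>1); IV at Z (20>0); V at X (5=5)).
IV is not dominated — it holds its own against I at W (15>3); II at W (15>12); III at W (15>6); V at X (10>5).
Nothing dominates V: I at W (17>3); II at W (17>12); III at W (17>6); IV at W (17>15).

I, II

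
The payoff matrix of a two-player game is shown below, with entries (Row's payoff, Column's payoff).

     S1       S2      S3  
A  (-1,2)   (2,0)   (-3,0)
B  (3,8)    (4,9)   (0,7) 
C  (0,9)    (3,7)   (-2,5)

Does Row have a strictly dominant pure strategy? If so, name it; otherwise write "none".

B

B vs A: S1: 3>-1, S2: 4>2, S3: 0>-3.
B vs C: S1: 3>0, S2: 4>3, S3: 0>-2.
B strictly beats every other strategy against every opponent action, so it is strictly dominant.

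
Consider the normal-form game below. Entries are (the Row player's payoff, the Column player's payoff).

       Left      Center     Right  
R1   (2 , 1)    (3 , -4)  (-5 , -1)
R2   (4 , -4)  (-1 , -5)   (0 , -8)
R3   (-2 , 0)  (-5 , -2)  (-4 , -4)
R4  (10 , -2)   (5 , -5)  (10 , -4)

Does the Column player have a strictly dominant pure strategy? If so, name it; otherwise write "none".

Left vs Center: R1: 1>-4, R2: -4>-5, R3: 0>-2, R4: -2>-5.
Left vs Right: R1: 1>-1, R2: -4>-8, R3: 0>-4, R4: -2>-4.
Left strictly beats every other strategy against every opponent action, so it is strictly dominant.

Left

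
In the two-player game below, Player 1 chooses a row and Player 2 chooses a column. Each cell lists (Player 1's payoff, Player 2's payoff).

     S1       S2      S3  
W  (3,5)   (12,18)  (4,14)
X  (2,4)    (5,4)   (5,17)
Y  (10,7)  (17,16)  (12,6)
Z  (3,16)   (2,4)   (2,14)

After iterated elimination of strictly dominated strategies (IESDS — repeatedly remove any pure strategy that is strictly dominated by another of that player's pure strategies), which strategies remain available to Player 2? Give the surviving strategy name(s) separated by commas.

Row W is eliminated: Y beats it against every remaining column (S1: 10>3, S2: 17>12, S3: 12>4).
For Player 1, Y strictly dominates X on the remaining columns (S1: 10>2, S2: 17>5, S3: 12>5); eliminate X.
Player 1's strategy Z is strictly dominated by Y (S1: 10>3, S2: 17>2, S3: 12>2) and is removed.
Column S1 is eliminated: S2 beats it against every remaining row (Y: 16>7).
Player 2's strategy S3 is strictly dominated by S2 (Y: 16>6) and is removed.
Among the remaining strategies, none is strictly dominated by another pure strategy of the same player, so the elimination stops.
Surviving strategies — Player 1: {Y}; Player 2: {S2}.

S2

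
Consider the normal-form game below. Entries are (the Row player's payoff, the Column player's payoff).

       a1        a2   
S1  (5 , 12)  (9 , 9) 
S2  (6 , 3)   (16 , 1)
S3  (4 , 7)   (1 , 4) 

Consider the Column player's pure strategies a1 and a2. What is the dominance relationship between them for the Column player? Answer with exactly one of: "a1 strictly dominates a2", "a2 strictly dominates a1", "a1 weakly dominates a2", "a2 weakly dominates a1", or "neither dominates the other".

a1's payoffs vs a2's, by the Row player's action — S1: 12>9, S2: 3>1, S3: 7>4.
Every comparison favours a1, so a1 strictly dominates a2.

a1 strictly dominates a2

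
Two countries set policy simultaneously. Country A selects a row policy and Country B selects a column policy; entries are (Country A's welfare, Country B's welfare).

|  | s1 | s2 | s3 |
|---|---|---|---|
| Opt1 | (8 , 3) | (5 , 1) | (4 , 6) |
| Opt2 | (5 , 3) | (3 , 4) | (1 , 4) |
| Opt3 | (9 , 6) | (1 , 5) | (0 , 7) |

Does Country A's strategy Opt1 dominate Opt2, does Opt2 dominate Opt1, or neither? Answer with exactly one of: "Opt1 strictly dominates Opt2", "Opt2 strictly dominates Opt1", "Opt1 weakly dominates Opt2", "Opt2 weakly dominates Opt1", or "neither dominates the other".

Opt1's payoffs vs Opt2's, by Country B's action — s1: 8>5, s2: 5>3, s3: 4>1.
Opt1 gives a strictly higher payoff against every action of Country B, so Opt1 strictly dominates Opt2.

Opt1 strictly dominates Opt2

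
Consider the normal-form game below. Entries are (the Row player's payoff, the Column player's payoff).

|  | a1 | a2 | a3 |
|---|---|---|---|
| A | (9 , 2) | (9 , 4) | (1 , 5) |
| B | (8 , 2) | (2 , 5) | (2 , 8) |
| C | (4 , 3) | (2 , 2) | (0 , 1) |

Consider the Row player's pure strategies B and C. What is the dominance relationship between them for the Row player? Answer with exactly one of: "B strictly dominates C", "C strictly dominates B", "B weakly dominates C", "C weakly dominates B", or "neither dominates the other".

B's payoffs vs C's, by the Column player's action — a1: 8>4, a2: 2=2, a3: 2>0.
B is at least as good everywhere and strictly better somewhere (tied only at a2), so B weakly but not strictly dominates C.

B weakly dominates C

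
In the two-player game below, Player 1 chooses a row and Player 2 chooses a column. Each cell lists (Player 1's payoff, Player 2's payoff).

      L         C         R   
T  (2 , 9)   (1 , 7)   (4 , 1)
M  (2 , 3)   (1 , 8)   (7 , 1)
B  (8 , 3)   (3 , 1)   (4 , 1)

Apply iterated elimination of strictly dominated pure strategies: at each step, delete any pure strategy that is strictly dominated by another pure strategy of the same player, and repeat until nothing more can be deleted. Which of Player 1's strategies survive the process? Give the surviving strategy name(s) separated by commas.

B

Player 2's strategy R is strictly dominated by L (T: 9>1, M: 3>1, B: 3>1) and is removed.
Player 1's strategy T is strictly dominated by B (L: 8>2, C: 3>1) and is removed.
For Player 1, B strictly dominates M on the remaining columns (L: 8>2, C: 3>1); eliminate M.
For Player 2, L strictly dominates C on the remaining rows (B: 3>1); eliminate C.
Among the remaining strategies, none is strictly dominated by another pure strategy of the same player, so the elimination stops.
Surviving strategies — Player 1: {B}; Player 2: {L}.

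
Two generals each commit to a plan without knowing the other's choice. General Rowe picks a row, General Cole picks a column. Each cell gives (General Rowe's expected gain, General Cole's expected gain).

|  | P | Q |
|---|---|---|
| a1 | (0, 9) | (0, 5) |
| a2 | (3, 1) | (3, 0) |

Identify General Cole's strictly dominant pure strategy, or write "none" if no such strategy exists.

P vs Q: a1: 9>5, a2: 1>0.
P strictly beats every other strategy against every opponent action, so it is strictly dominant.

P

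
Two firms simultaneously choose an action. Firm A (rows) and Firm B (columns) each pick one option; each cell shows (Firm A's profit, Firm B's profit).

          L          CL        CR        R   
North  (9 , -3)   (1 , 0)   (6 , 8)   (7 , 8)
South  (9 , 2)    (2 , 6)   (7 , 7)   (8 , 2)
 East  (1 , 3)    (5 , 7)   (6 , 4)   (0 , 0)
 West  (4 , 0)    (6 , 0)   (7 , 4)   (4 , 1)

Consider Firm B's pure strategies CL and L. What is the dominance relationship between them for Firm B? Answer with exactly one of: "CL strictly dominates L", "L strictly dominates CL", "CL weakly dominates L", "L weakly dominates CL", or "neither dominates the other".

CL weakly dominates L

CL's payoffs vs L's, by Firm A's action — North: 0>-3, South: 6>2, East: 7>3, West: 0=0.
CL is at least as good everywhere and strictly better somewhere (tied only at West), so CL weakly but not strictly dominates L.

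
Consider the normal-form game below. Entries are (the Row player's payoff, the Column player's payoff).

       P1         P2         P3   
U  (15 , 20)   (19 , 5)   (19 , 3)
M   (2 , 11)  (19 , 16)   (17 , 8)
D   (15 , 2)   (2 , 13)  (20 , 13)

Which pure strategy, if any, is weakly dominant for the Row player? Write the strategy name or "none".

none

U fails to dominate D at P3 (19<20).
M fails to dominate U at P1 (2<15).
D fails to dominate U at P2 (2<19).
No single strategy dominates all the others.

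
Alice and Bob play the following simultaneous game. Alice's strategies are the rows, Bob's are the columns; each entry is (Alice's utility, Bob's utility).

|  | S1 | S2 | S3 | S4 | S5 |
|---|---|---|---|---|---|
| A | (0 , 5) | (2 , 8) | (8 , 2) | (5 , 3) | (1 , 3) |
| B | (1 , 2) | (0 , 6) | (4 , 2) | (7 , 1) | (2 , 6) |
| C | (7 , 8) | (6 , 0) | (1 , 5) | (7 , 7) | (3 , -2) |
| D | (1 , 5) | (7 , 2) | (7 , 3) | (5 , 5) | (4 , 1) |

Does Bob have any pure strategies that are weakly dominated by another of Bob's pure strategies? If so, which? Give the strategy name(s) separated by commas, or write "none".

S3, S4, S5

Nothing dominates S1: S2 at C (8>0); S3 at A (5>2); S4 at A (5>3); S5 at A (5>3).
S2: no other strategy beats it everywhere (S1 at A (8>5); S3 at A (8>2); S4 at A (8>3); S5 at A (8>3)).
S1 weakly dominates S3 — A: 5>2, B: 2=2, C: 8>5, D: 5>3.
S4: dominated, since S1 does at least as well everywhere (A: 5>3, B: 2>1, C: 8>7, D: 5=5).
S5: dominated, since S2 does at least as well everywhere (A: 8>3, B: 6=6, C: 0>-2, D: 2>1).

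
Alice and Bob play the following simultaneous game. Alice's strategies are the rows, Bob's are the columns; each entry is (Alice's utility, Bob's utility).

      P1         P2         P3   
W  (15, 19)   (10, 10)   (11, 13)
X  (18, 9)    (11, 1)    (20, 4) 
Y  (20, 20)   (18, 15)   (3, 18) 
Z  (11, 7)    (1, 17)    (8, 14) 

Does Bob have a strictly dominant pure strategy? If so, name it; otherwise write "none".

none

P1 fails to dominate P2 at Z (7<17).
P2 fails to dominate P1 at W (10<19).
P3 fails to dominate P1 at W (13<19).
No single strategy dominates all the others.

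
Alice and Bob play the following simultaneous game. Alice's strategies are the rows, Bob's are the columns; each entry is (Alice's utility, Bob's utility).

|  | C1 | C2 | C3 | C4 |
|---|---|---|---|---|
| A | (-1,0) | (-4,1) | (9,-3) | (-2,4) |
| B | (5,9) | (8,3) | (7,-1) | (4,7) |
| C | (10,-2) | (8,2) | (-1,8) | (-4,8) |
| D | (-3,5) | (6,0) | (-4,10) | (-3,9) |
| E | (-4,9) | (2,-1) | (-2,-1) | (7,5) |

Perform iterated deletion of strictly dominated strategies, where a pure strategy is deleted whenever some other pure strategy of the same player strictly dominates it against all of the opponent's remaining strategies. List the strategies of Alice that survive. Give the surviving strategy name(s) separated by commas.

A, B, C, E

Row D is eliminated: B beats it against every remaining column (C1: 5>-3, C2: 8>6, C3: 7>-4, C4: 4>-3).
Bob's strategy C2 is strictly dominated by C4 (A: 4>1, B: 7>3, C: 8>2, E: 5>-1) and is removed.
Among the remaining strategies, none is strictly dominated by another pure strategy of the same player, so the elimination stops.
Surviving strategies — Alice: {A, B, C, E}; Bob: {C1, C3, C4}.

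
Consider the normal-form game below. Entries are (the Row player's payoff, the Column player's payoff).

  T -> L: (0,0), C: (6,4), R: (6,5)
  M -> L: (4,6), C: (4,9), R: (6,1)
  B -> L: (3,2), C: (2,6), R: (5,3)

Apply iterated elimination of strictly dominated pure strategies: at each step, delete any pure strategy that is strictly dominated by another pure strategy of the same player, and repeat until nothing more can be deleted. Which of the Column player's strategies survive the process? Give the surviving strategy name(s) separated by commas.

For the Row player, M strictly dominates B on the remaining columns (L: 4>3, C: 4>2, R: 6>5); eliminate B.
The Column player's strategy L is strictly dominated by C (T: 4>0, M: 9>6) and is removed.
Among the remaining strategies, none is strictly dominated by another pure strategy of the same player, so the elimination stops.
Surviving strategies — the Row player: {T, M}; the Column player: {C, R}.

C, R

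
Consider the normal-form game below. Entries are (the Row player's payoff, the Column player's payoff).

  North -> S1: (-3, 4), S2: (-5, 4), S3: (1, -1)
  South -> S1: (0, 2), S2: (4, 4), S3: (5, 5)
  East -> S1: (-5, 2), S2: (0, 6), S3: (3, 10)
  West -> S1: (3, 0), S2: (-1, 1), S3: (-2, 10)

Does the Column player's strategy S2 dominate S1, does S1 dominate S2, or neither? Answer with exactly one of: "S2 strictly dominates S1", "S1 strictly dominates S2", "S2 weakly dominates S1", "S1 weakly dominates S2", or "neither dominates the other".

S2 weakly dominates S1

S2's payoffs vs S1's, by the Row player's action — North: 4=4, South: 4>2, East: 6>2, West: 1>0.
S2 is at least as good everywhere and strictly better somewhere (tied only at North), so S2 weakly but not strictly dominates S1.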